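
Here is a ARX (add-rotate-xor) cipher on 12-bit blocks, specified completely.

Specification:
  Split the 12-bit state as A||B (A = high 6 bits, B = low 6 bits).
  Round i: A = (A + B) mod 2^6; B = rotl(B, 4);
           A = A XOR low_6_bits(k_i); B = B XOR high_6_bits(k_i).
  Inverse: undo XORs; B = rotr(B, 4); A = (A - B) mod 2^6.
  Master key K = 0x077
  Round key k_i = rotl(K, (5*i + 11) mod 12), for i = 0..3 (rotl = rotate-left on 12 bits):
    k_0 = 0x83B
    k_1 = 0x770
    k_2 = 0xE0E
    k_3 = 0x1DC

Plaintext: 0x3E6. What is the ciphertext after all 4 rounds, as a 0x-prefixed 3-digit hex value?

0x7F5

s_0 = plaintext = 0x3E6
s_1 = Round(s_0, k_0) = 0x389
s_2 = Round(s_1, k_1) = 0x9CF
s_3 = Round(s_2, k_2) = 0xE0B
s_4 = Round(s_3, k_3) = 0x7F5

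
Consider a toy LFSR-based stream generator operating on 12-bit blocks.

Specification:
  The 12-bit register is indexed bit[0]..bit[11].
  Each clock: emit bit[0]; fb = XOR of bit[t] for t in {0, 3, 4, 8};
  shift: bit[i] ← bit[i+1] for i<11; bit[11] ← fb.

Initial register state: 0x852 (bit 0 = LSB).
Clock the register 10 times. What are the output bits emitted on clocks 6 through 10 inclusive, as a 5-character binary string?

01000

reg_0 = 0x852
clock 1: out=0, reg = 0xC29
clock 2: out=1, reg = 0x614
clock 3: out=0, reg = 0xB0A
clock 4: out=0, reg = 0x585
clock 5: out=1, reg = 0x2C2
clock 6: out=0, reg = 0x161
clock 7: out=1, reg = 0x0B0
clock 8: out=0, reg = 0x858
clock 9: out=0, reg = 0x42C
clock 10: out=0, reg = 0xA16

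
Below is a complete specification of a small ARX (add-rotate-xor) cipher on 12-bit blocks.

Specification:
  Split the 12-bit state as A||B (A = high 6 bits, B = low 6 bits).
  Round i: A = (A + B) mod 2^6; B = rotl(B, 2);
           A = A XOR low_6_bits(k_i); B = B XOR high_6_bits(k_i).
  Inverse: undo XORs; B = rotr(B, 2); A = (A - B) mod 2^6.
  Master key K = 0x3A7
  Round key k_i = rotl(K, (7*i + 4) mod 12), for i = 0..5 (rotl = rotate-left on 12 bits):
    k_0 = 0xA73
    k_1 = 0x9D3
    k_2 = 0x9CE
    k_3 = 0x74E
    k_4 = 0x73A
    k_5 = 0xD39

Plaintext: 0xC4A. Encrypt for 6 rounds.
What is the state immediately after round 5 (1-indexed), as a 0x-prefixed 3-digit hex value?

0xDF3

s_0 = plaintext = 0xC4A
s_1 = Round(s_0, k_0) = 0x201
s_2 = Round(s_1, k_1) = 0x6A3
s_3 = Round(s_2, k_2) = 0xCE9
s_4 = Round(s_3, k_3) = 0x4BB
s_5 = Round(s_4, k_4) = 0xDF3
s_6 = Round(s_5, k_5) = 0x4FB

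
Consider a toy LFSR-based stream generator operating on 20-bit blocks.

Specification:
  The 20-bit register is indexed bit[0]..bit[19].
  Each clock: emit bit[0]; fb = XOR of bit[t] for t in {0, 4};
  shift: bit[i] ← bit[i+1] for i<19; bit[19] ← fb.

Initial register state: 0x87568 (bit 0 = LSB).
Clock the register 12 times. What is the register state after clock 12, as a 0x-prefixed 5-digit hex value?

0x23E87

reg_0 = 0x87568
clock 1: out=0, reg = 0x43AB4
clock 2: out=0, reg = 0xA1D5A
clock 3: out=0, reg = 0xD0EAD
clock 4: out=1, reg = 0xE8756
clock 5: out=0, reg = 0xF43AB
clock 6: out=1, reg = 0xFA1D5
clock 7: out=1, reg = 0x7D0EA
clock 8: out=0, reg = 0x3E875
clock 9: out=1, reg = 0x1F43A
clock 10: out=0, reg = 0x8FA1D
clock 11: out=1, reg = 0x47D0E
clock 12: out=0, reg = 0x23E87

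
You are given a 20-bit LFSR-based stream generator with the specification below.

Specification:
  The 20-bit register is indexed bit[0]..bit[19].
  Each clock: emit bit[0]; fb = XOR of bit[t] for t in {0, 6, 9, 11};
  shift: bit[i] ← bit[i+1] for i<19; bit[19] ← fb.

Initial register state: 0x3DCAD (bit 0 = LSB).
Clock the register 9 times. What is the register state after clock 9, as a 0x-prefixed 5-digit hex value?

reg_0 = 0x3DCAD
clock 1: out=1, reg = 0x1EE56
clock 2: out=0, reg = 0x8F72B
clock 3: out=1, reg = 0x47B95
clock 4: out=1, reg = 0xA3DCA
clock 5: out=0, reg = 0x51EE5
clock 6: out=1, reg = 0x28F72
clock 7: out=0, reg = 0x947B9
clock 8: out=1, reg = 0x4A3DC
clock 9: out=0, reg = 0x251EE

0x251EE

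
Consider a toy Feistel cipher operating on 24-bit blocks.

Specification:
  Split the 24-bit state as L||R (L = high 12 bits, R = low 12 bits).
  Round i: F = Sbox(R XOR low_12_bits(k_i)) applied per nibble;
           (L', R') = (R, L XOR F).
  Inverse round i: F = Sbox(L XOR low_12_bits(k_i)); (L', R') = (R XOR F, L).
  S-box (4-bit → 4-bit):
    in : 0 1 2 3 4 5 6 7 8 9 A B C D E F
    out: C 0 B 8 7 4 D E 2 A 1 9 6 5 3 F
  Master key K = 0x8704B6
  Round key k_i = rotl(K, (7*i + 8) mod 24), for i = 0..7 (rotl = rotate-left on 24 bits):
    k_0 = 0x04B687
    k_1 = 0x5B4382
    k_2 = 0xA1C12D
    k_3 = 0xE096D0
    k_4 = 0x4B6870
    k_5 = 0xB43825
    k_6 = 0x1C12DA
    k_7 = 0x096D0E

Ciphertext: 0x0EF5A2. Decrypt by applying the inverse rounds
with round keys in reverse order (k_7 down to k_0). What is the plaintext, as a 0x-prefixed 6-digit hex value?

s_0 = ciphertext = 0x0EF5A2
s_1 = InvRound(s_0, k_7) = 0x0920EF
s_2 = InvRound(s_1, k_6) = 0xB9D092
s_3 = InvRound(s_2, k_5) = 0x800B9D
s_4 = InvRound(s_3, k_4) = 0x771800
s_5 = InvRound(s_4, k_3) = 0x810771
s_6 = InvRound(s_5, k_2) = 0xDF4810
s_7 = InvRound(s_6, k_1) = 0xBFDDF4
s_8 = InvRound(s_7, k_0) = 0x815BFD

0x815BFD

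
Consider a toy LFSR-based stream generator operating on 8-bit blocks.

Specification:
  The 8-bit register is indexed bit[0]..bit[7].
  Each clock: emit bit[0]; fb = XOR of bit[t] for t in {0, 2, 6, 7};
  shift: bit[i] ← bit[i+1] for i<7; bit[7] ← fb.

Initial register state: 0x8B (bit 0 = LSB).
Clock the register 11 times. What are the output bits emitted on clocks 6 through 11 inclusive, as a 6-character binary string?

001011

reg_0 = 0x8B
clock 1: out=1, reg = 0x45
clock 2: out=1, reg = 0xA2
clock 3: out=0, reg = 0xD1
clock 4: out=1, reg = 0xE8
clock 5: out=0, reg = 0x74
clock 6: out=0, reg = 0x3A
clock 7: out=0, reg = 0x1D
clock 8: out=1, reg = 0x0E
clock 9: out=0, reg = 0x87
clock 10: out=1, reg = 0xC3
clock 11: out=1, reg = 0xE1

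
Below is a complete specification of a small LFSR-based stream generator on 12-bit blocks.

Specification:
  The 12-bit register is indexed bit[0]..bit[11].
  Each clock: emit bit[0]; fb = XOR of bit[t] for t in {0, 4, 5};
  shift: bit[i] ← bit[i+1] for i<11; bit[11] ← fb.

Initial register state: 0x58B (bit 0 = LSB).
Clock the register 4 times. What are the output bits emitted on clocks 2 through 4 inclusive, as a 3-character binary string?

reg_0 = 0x58B
clock 1: out=1, reg = 0xAC5
clock 2: out=1, reg = 0xD62
clock 3: out=0, reg = 0xEB1
clock 4: out=1, reg = 0xF58

101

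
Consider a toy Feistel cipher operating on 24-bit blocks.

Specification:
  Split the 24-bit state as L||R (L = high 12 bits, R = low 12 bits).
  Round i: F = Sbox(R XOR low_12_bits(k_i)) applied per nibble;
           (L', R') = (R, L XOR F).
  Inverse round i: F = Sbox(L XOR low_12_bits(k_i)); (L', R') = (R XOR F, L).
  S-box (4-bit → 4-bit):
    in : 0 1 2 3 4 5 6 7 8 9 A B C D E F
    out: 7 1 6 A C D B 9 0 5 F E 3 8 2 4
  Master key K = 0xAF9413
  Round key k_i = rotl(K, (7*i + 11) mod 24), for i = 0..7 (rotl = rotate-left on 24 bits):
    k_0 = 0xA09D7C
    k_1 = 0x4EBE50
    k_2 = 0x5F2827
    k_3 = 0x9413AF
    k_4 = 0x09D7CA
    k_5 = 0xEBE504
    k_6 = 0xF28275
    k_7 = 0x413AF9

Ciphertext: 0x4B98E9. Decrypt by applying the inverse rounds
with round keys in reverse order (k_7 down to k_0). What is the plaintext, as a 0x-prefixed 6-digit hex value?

0x565F90

s_0 = ciphertext = 0x4B98E9
s_1 = InvRound(s_0, k_7) = 0xA2E4B9
s_2 = InvRound(s_1, k_6) = 0x467A2E
s_3 = InvRound(s_2, k_5) = 0xB94467
s_4 = InvRound(s_3, k_4) = 0x7B5B94
s_5 = InvRound(s_4, k_3) = 0x78B7B5
s_6 = InvRound(s_5, k_2) = 0x34678B
s_7 = InvRound(s_6, k_1) = 0xF90346
s_8 = InvRound(s_7, k_0) = 0x565F90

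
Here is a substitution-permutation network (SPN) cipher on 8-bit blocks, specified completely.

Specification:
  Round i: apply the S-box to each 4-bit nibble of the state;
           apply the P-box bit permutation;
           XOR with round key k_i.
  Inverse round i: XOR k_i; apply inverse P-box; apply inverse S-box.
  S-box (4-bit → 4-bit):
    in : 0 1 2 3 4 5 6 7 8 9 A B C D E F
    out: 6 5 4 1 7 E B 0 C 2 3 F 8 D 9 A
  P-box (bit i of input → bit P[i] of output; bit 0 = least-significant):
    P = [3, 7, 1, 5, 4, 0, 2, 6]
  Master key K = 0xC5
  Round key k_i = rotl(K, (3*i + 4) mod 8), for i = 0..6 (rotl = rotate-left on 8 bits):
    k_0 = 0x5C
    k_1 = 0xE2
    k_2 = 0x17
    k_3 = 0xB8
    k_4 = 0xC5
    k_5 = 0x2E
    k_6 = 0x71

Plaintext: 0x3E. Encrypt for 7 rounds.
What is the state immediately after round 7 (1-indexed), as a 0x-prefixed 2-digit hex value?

s_0 = plaintext = 0x3E
s_1 = Round(s_0, k_0) = 0x64
s_2 = Round(s_1, k_1) = 0x39
s_3 = Round(s_2, k_2) = 0x87
s_4 = Round(s_3, k_3) = 0xFC
s_5 = Round(s_4, k_4) = 0xA4
s_6 = Round(s_5, k_5) = 0xB5
s_7 = Round(s_6, k_6) = 0x86

0x86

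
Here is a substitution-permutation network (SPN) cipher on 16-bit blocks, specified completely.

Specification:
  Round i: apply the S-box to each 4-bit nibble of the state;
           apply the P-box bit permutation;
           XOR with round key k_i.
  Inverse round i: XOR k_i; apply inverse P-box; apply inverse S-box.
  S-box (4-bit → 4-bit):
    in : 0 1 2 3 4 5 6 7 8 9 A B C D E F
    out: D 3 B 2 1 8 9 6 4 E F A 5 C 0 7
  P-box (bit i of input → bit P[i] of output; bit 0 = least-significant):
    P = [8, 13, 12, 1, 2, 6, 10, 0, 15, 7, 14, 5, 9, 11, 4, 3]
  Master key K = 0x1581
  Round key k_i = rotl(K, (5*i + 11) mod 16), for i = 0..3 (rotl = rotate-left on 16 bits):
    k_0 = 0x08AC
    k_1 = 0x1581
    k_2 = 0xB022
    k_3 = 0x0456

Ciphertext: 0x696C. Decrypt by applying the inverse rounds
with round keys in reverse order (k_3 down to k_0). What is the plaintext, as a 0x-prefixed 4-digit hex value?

0x650D

s_0 = ciphertext = 0x696C
s_1 = InvRound(s_0, k_3) = 0x9D82
s_2 = InvRound(s_1, k_2) = 0x3B81
s_3 = InvRound(s_2, k_1) = 0x1E83
s_4 = InvRound(s_3, k_0) = 0x650D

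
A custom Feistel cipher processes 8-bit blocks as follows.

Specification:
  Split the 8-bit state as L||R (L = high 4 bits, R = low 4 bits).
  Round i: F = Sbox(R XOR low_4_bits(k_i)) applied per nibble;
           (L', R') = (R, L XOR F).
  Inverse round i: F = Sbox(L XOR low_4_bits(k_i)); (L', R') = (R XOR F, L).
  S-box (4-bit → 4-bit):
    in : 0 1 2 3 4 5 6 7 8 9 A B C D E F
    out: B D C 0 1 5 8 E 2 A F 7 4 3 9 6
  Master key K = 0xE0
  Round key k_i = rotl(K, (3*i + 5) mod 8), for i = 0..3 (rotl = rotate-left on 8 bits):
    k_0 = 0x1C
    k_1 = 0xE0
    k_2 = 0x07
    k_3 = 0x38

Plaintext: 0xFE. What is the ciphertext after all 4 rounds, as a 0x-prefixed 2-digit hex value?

s_0 = plaintext = 0xFE
s_1 = Round(s_0, k_0) = 0xE3
s_2 = Round(s_1, k_1) = 0x3E
s_3 = Round(s_2, k_2) = 0xE9
s_4 = Round(s_3, k_3) = 0x93

0x93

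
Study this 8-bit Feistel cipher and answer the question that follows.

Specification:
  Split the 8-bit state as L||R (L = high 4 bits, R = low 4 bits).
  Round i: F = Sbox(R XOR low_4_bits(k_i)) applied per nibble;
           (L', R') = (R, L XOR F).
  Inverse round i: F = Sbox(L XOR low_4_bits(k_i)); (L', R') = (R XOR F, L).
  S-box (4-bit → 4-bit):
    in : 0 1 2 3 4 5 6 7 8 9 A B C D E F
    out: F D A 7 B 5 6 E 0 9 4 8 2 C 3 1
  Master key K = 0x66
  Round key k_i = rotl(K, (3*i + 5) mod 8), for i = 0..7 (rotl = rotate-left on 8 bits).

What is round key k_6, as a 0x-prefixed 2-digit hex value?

0x33

K = 0x66
k_0 = rotl(K, (3*0+5) mod 8) = rotl(K, 5) = 0xCC
k_1 = rotl(K, (3*1+5) mod 8) = rotl(K, 0) = 0x66
k_2 = rotl(K, (3*2+5) mod 8) = rotl(K, 3) = 0x33
k_3 = rotl(K, (3*3+5) mod 8) = rotl(K, 6) = 0x99
k_4 = rotl(K, (3*4+5) mod 8) = rotl(K, 1) = 0xCC
k_5 = rotl(K, (3*5+5) mod 8) = rotl(K, 4) = 0x66
k_6 = rotl(K, (3*6+5) mod 8) = rotl(K, 7) = 0x33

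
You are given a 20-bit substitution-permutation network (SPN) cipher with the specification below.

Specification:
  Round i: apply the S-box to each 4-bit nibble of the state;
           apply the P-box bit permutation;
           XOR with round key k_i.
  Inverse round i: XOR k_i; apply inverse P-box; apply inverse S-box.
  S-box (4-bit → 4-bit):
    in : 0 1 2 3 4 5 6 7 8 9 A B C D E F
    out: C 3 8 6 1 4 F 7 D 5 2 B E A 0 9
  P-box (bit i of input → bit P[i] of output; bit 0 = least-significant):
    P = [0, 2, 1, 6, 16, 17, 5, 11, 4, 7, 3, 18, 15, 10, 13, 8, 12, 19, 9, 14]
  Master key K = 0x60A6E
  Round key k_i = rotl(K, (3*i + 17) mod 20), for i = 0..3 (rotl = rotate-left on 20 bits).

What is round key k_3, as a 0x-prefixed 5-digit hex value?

K = 0x60A6E
k_0 = rotl(K, (3*0+17) mod 20) = rotl(K, 17) = 0xCC14D
k_1 = rotl(K, (3*1+17) mod 20) = rotl(K, 0) = 0x60A6E
k_2 = rotl(K, (3*2+17) mod 20) = rotl(K, 3) = 0x05373
k_3 = rotl(K, (3*3+17) mod 20) = rotl(K, 6) = 0x29B98

0x29B98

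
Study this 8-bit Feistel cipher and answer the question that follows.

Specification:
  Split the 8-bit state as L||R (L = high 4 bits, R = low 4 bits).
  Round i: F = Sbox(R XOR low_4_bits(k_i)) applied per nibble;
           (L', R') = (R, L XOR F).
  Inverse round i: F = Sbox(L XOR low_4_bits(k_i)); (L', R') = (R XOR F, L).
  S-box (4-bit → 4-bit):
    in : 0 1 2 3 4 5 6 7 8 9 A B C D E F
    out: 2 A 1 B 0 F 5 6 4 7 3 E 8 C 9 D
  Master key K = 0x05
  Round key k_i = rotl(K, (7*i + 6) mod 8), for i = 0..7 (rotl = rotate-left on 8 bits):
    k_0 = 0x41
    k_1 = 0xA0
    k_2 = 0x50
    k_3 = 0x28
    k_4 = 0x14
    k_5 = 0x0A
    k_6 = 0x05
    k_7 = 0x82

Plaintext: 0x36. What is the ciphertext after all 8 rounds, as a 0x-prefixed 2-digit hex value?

0x45

s_0 = plaintext = 0x36
s_1 = Round(s_0, k_0) = 0x65
s_2 = Round(s_1, k_1) = 0x59
s_3 = Round(s_2, k_2) = 0x92
s_4 = Round(s_3, k_3) = 0x2A
s_5 = Round(s_4, k_4) = 0xAB
s_6 = Round(s_5, k_5) = 0xB0
s_7 = Round(s_6, k_6) = 0x04
s_8 = Round(s_7, k_7) = 0x45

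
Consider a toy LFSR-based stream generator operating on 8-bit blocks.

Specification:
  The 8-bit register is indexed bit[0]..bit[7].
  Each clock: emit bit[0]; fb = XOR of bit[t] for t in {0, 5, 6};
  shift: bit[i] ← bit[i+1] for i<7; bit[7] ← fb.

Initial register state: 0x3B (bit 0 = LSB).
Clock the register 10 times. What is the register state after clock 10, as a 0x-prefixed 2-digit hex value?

reg_0 = 0x3B
clock 1: out=1, reg = 0x1D
clock 2: out=1, reg = 0x8E
clock 3: out=0, reg = 0x47
clock 4: out=1, reg = 0x23
clock 5: out=1, reg = 0x11
clock 6: out=1, reg = 0x88
clock 7: out=0, reg = 0x44
clock 8: out=0, reg = 0xA2
clock 9: out=0, reg = 0xD1
clock 10: out=1, reg = 0x68

0x68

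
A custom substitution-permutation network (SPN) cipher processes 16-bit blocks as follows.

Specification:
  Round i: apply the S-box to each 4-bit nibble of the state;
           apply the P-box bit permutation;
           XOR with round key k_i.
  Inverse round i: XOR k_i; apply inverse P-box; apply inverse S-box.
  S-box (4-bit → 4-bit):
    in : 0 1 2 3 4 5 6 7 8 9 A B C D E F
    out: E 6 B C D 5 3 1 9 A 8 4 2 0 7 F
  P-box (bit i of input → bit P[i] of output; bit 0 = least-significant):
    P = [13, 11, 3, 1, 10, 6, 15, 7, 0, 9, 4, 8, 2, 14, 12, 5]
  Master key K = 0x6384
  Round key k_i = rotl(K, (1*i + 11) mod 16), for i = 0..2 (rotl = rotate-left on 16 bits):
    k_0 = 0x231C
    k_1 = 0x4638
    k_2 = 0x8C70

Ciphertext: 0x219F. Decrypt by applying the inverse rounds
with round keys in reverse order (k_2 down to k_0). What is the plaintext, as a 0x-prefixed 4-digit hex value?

0x282D

s_0 = ciphertext = 0x219F
s_1 = InvRound(s_0, k_2) = 0x88FF
s_2 = InvRound(s_1, k_1) = 0x66F9
s_3 = InvRound(s_2, k_0) = 0x282D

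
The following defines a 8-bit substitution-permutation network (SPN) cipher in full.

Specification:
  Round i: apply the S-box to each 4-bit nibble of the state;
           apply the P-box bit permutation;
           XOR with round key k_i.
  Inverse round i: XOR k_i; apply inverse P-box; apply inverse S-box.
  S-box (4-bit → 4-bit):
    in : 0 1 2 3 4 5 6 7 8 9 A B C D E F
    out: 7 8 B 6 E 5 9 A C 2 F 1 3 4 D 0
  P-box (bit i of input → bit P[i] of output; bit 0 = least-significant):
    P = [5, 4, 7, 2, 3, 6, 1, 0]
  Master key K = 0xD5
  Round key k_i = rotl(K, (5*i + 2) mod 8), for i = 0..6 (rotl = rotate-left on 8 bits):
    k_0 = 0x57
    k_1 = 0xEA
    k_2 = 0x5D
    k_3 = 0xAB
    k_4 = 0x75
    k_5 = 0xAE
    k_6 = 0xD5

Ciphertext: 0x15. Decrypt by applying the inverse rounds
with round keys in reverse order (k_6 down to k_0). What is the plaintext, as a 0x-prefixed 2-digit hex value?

0x51

s_0 = ciphertext = 0x15
s_1 = InvRound(s_0, k_6) = 0x9D
s_2 = InvRound(s_1, k_5) = 0x8C
s_3 = InvRound(s_2, k_4) = 0x20
s_4 = InvRound(s_3, k_3) = 0xED
s_5 = InvRound(s_4, k_2) = 0xF0
s_6 = InvRound(s_5, k_1) = 0x59
s_7 = InvRound(s_6, k_0) = 0x51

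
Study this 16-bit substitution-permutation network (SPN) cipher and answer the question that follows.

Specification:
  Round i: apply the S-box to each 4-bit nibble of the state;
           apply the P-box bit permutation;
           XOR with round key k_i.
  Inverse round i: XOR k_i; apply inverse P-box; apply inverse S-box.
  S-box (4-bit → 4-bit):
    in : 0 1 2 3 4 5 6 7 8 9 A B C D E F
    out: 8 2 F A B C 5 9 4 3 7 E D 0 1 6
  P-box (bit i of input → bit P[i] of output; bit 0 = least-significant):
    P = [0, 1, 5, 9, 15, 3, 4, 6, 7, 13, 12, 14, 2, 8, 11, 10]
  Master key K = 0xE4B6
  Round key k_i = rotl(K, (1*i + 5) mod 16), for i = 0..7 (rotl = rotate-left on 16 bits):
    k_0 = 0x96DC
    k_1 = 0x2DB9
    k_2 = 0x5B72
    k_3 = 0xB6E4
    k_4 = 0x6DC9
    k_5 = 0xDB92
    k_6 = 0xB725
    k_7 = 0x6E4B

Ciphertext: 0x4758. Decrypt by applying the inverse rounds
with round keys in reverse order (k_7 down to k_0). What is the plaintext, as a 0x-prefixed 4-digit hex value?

0x2F54

s_0 = ciphertext = 0x4758
s_1 = InvRound(s_0, k_7) = 0xF189
s_2 = InvRound(s_1, k_6) = 0x7715
s_3 = InvRound(s_2, k_5) = 0xC9E9
s_4 = InvRound(s_3, k_4) = 0x01E8
s_5 = InvRound(s_4, k_3) = 0x4F90
s_6 = InvRound(s_5, k_2) = 0x060F
s_7 = InvRound(s_6, k_1) = 0xA98B
s_8 = InvRound(s_7, k_0) = 0x2F54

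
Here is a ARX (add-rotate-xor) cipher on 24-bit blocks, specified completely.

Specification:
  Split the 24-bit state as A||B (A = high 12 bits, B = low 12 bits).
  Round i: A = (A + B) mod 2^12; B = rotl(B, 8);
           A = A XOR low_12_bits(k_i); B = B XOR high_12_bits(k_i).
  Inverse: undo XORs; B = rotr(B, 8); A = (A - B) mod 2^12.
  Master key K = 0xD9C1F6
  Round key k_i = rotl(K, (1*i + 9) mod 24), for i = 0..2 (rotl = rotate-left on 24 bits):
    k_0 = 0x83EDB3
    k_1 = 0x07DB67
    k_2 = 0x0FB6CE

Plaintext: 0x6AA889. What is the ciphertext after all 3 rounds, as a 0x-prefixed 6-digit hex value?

s_0 = plaintext = 0x6AA889
s_1 = Round(s_0, k_0) = 0x2801B6
s_2 = Round(s_1, k_1) = 0xF51666
s_3 = Round(s_2, k_2) = 0x37969D

0x37969D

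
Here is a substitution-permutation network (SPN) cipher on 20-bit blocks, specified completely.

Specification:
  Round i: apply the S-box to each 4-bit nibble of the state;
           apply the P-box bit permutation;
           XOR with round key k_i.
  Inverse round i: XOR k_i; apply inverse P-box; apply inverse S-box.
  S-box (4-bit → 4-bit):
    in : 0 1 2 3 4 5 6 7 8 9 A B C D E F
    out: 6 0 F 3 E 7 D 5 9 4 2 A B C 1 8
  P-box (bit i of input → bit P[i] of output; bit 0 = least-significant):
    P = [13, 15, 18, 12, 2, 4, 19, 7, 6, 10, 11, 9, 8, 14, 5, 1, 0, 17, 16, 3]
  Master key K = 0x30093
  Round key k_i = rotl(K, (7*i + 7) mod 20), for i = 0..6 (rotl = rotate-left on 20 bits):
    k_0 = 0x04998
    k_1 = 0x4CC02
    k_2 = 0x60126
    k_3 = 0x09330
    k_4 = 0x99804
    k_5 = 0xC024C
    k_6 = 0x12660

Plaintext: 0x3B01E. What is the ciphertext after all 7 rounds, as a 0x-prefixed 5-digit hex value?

s_0 = plaintext = 0x3B01E
s_1 = Round(s_0, k_0) = 0x2259B
s_2 = Round(s_1, k_1) = 0xF1169
s_3 = Round(s_2, k_2) = 0xA01AA
s_4 = Round(s_3, k_3) = 0x25300
s_5 = Round(s_4, k_4) = 0x65D7D
s_6 = Round(s_5, k_5) = 0x15961
s_7 = Round(s_6, k_6) = 0x96FC4

0x96FC4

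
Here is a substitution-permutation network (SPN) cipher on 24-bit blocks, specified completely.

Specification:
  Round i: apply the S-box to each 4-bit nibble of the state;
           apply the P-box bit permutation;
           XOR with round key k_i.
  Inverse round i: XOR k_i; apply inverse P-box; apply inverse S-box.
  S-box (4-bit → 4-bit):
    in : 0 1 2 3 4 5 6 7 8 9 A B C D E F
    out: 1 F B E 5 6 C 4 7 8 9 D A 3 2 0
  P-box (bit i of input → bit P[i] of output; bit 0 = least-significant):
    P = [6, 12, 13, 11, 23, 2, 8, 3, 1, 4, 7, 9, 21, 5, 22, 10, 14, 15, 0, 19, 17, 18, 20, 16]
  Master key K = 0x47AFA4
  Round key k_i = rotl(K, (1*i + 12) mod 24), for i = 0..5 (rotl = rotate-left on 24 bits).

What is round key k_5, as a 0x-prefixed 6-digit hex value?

0x488F5F

K = 0x47AFA4
k_0 = rotl(K, (1*0+12) mod 24) = rotl(K, 12) = 0xFA447A
k_1 = rotl(K, (1*1+12) mod 24) = rotl(K, 13) = 0xF488F5
k_2 = rotl(K, (1*2+12) mod 24) = rotl(K, 14) = 0xE911EB
k_3 = rotl(K, (1*3+12) mod 24) = rotl(K, 15) = 0xD223D7
k_4 = rotl(K, (1*4+12) mod 24) = rotl(K, 16) = 0xA447AF
k_5 = rotl(K, (1*5+12) mod 24) = rotl(K, 17) = 0x488F5F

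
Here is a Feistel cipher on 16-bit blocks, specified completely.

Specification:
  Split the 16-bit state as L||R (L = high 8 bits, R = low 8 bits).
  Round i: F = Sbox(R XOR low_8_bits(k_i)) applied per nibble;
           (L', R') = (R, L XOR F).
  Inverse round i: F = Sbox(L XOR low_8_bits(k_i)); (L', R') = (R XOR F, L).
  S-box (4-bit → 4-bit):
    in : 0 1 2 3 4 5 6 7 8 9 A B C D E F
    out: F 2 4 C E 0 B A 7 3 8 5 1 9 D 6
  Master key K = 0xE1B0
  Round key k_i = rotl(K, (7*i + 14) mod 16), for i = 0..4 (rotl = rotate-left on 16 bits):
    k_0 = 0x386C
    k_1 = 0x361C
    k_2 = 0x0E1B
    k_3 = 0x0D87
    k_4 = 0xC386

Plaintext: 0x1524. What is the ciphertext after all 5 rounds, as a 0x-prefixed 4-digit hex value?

s_0 = plaintext = 0x1524
s_1 = Round(s_0, k_0) = 0x24F2
s_2 = Round(s_1, k_1) = 0xF2F9
s_3 = Round(s_2, k_2) = 0xF926
s_4 = Round(s_3, k_3) = 0x267B
s_5 = Round(s_4, k_4) = 0x7B4F

0x7B4F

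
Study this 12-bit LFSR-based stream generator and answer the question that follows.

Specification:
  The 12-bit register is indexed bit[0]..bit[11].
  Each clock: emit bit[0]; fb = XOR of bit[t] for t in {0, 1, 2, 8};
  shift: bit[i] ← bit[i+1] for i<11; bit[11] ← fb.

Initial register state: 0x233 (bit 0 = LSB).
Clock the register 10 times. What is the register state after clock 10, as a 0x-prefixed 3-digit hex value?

reg_0 = 0x233
clock 1: out=1, reg = 0x119
clock 2: out=1, reg = 0x08C
clock 3: out=0, reg = 0x846
clock 4: out=0, reg = 0x423
clock 5: out=1, reg = 0x211
clock 6: out=1, reg = 0x908
clock 7: out=0, reg = 0xC84
clock 8: out=0, reg = 0xE42
clock 9: out=0, reg = 0xF21
clock 10: out=1, reg = 0x790

0x790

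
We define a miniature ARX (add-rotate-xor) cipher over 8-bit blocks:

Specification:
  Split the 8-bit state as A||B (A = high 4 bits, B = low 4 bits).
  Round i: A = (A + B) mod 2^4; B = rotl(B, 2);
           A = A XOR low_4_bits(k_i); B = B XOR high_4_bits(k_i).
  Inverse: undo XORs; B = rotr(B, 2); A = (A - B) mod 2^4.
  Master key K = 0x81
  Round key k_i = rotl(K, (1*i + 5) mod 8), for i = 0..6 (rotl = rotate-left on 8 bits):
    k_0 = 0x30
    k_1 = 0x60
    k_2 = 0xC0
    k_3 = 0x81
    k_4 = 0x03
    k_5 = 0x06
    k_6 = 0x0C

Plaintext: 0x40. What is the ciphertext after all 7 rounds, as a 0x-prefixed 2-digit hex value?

0x34

s_0 = plaintext = 0x40
s_1 = Round(s_0, k_0) = 0x43
s_2 = Round(s_1, k_1) = 0x7A
s_3 = Round(s_2, k_2) = 0x16
s_4 = Round(s_3, k_3) = 0x61
s_5 = Round(s_4, k_4) = 0x44
s_6 = Round(s_5, k_5) = 0xE1
s_7 = Round(s_6, k_6) = 0x34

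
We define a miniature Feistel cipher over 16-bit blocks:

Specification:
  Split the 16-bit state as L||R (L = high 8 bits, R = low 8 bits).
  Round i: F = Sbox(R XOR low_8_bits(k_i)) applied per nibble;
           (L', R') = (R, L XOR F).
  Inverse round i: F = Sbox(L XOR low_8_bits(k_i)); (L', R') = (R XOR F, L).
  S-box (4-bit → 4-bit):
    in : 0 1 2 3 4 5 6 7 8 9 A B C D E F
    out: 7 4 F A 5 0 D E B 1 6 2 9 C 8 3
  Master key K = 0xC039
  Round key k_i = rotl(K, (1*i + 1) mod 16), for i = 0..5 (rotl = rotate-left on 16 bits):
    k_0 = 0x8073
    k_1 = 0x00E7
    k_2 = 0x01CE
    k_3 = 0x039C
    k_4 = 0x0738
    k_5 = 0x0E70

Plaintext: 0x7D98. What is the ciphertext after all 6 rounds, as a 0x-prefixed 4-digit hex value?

0xF89B

s_0 = plaintext = 0x7D98
s_1 = Round(s_0, k_0) = 0x98FF
s_2 = Round(s_1, k_1) = 0xFFD3
s_3 = Round(s_2, k_2) = 0xD3B3
s_4 = Round(s_3, k_3) = 0xB320
s_5 = Round(s_4, k_4) = 0x20F8
s_6 = Round(s_5, k_5) = 0xF89B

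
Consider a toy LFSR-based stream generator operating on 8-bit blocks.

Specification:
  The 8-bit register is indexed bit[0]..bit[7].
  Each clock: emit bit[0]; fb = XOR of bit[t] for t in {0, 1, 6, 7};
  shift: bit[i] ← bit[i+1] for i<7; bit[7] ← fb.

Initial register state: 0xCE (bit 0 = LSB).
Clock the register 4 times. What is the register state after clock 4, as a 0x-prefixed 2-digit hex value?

0x5C

reg_0 = 0xCE
clock 1: out=0, reg = 0xE7
clock 2: out=1, reg = 0x73
clock 3: out=1, reg = 0xB9
clock 4: out=1, reg = 0x5C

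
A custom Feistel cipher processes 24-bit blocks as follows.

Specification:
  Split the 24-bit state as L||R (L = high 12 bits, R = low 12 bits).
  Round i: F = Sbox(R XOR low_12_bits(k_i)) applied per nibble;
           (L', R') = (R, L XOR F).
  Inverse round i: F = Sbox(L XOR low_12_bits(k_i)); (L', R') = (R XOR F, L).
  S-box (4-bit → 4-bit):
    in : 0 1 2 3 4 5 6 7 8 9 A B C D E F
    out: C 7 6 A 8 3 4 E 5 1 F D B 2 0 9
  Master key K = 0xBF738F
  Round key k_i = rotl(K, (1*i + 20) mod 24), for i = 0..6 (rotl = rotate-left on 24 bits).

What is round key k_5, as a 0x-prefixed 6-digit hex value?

0x7EE71F

K = 0xBF738F
k_0 = rotl(K, (1*0+20) mod 24) = rotl(K, 20) = 0xFBF738
k_1 = rotl(K, (1*1+20) mod 24) = rotl(K, 21) = 0xF7EE71
k_2 = rotl(K, (1*2+20) mod 24) = rotl(K, 22) = 0xEFDCE3
k_3 = rotl(K, (1*3+20) mod 24) = rotl(K, 23) = 0xDFB9C7
k_4 = rotl(K, (1*4+20) mod 24) = rotl(K, 0) = 0xBF738F
k_5 = rotl(K, (1*5+20) mod 24) = rotl(K, 1) = 0x7EE71F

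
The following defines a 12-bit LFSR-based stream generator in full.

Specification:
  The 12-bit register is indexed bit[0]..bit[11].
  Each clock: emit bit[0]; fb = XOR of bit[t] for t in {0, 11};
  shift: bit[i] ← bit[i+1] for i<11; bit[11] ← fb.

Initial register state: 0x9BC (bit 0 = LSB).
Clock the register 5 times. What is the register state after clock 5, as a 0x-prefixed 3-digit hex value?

reg_0 = 0x9BC
clock 1: out=0, reg = 0xCDE
clock 2: out=0, reg = 0xE6F
clock 3: out=1, reg = 0x737
clock 4: out=1, reg = 0xB9B
clock 5: out=1, reg = 0x5CD

0x5CD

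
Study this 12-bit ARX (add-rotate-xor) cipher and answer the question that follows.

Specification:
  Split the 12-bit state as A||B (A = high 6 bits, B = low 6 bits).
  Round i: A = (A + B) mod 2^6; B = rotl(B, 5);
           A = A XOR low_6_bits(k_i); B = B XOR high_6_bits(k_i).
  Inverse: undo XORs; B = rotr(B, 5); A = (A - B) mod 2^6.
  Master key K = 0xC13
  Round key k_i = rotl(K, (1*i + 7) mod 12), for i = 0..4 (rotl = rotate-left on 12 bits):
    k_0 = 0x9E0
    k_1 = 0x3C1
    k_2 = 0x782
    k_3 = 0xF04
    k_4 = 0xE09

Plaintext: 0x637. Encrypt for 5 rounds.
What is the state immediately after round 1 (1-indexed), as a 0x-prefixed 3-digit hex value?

s_0 = plaintext = 0x637
s_1 = Round(s_0, k_0) = 0xBDC
s_2 = Round(s_1, k_1) = 0x281
s_3 = Round(s_2, k_2) = 0x27E
s_4 = Round(s_3, k_3) = 0x0E3
s_5 = Round(s_4, k_4) = 0xBC9

0xBDC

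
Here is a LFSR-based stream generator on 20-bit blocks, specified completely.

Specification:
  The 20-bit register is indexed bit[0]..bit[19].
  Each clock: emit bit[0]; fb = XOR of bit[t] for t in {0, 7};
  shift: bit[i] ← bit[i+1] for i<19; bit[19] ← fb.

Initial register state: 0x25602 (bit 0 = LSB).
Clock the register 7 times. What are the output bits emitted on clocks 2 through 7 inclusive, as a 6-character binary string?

100000

reg_0 = 0x25602
clock 1: out=0, reg = 0x12B01
clock 2: out=1, reg = 0x89580
clock 3: out=0, reg = 0xC4AC0
clock 4: out=0, reg = 0xE2560
clock 5: out=0, reg = 0x712B0
clock 6: out=0, reg = 0xB8958
clock 7: out=0, reg = 0x5C4AC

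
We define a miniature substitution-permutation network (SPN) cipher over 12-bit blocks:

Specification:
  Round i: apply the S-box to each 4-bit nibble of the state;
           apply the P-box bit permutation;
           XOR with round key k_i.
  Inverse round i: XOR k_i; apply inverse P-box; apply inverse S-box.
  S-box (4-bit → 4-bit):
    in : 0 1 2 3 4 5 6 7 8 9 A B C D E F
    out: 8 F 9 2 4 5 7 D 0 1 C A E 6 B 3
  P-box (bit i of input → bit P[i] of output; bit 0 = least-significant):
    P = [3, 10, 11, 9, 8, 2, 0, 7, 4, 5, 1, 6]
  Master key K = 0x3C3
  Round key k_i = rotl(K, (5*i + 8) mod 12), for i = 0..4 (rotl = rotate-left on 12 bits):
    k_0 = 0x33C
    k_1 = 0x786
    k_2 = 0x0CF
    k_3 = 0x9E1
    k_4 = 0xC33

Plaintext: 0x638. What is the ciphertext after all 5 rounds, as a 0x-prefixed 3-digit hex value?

s_0 = plaintext = 0x638
s_1 = Round(s_0, k_0) = 0x30A
s_2 = Round(s_1, k_1) = 0xD26
s_3 = Round(s_2, k_2) = 0xD65
s_4 = Round(s_3, k_3) = 0x0CE
s_5 = Round(s_4, k_4) = 0xAFE

0xAFE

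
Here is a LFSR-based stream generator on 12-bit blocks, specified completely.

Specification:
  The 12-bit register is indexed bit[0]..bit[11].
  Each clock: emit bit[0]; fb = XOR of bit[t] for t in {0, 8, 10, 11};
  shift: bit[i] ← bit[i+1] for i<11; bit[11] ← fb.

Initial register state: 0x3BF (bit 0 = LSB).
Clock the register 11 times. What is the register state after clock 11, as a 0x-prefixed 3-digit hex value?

reg_0 = 0x3BF
clock 1: out=1, reg = 0x1DF
clock 2: out=1, reg = 0x0EF
clock 3: out=1, reg = 0x877
clock 4: out=1, reg = 0x43B
clock 5: out=1, reg = 0x21D
clock 6: out=1, reg = 0x90E
clock 7: out=0, reg = 0x487
clock 8: out=1, reg = 0x243
clock 9: out=1, reg = 0x921
clock 10: out=1, reg = 0xC90
clock 11: out=0, reg = 0x648

0x648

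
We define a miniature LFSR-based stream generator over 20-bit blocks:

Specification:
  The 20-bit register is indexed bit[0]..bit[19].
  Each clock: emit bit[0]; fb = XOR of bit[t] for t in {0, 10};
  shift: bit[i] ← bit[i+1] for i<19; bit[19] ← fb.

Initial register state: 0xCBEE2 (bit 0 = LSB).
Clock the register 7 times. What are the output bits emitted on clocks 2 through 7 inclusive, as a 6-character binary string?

100011

reg_0 = 0xCBEE2
clock 1: out=0, reg = 0xE5F71
clock 2: out=1, reg = 0x72FB8
clock 3: out=0, reg = 0xB97DC
clock 4: out=0, reg = 0xDCBEE
clock 5: out=0, reg = 0x6E5F7
clock 6: out=1, reg = 0x372FB
clock 7: out=1, reg = 0x9B97D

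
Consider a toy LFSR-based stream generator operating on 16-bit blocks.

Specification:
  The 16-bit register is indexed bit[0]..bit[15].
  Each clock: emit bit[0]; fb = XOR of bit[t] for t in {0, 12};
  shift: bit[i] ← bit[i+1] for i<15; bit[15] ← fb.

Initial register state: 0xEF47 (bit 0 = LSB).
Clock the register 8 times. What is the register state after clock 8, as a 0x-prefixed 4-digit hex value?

0xD9EF

reg_0 = 0xEF47
clock 1: out=1, reg = 0xF7A3
clock 2: out=1, reg = 0x7BD1
clock 3: out=1, reg = 0x3DE8
clock 4: out=0, reg = 0x9EF4
clock 5: out=0, reg = 0xCF7A
clock 6: out=0, reg = 0x67BD
clock 7: out=1, reg = 0xB3DE
clock 8: out=0, reg = 0xD9EF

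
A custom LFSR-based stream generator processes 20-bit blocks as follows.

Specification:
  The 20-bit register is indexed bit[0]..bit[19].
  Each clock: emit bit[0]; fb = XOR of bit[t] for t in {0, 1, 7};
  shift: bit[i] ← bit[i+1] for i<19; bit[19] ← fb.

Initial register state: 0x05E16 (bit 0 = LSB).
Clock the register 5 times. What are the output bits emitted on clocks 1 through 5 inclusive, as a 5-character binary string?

01101

reg_0 = 0x05E16
clock 1: out=0, reg = 0x82F0B
clock 2: out=1, reg = 0x41785
clock 3: out=1, reg = 0x20BC2
clock 4: out=0, reg = 0x105E1
clock 5: out=1, reg = 0x082F0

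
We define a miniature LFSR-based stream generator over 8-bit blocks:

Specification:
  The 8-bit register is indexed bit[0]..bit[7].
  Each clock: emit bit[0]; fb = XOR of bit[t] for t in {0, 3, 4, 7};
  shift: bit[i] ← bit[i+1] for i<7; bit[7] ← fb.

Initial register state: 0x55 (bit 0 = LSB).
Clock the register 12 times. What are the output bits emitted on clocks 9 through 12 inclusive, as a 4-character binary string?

reg_0 = 0x55
clock 1: out=1, reg = 0x2A
clock 2: out=0, reg = 0x95
clock 3: out=1, reg = 0xCA
clock 4: out=0, reg = 0x65
clock 5: out=1, reg = 0xB2
clock 6: out=0, reg = 0x59
clock 7: out=1, reg = 0xAC
clock 8: out=0, reg = 0x56
clock 9: out=0, reg = 0xAB
clock 10: out=1, reg = 0xD5
clock 11: out=1, reg = 0xEA
clock 12: out=0, reg = 0x75

0110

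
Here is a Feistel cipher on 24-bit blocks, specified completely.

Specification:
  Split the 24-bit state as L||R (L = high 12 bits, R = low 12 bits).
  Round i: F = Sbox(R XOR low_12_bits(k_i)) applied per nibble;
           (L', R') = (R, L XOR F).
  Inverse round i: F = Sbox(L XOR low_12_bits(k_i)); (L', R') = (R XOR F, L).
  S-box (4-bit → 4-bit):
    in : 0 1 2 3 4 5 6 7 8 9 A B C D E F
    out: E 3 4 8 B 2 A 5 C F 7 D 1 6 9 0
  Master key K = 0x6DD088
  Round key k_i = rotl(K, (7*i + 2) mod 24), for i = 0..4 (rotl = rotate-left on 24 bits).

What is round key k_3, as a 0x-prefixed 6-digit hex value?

0x36E844

K = 0x6DD088
k_0 = rotl(K, (7*0+2) mod 24) = rotl(K, 2) = 0xB74221
k_1 = rotl(K, (7*1+2) mod 24) = rotl(K, 9) = 0xA110DB
k_2 = rotl(K, (7*2+2) mod 24) = rotl(K, 16) = 0x886DD0
k_3 = rotl(K, (7*3+2) mod 24) = rotl(K, 23) = 0x36E844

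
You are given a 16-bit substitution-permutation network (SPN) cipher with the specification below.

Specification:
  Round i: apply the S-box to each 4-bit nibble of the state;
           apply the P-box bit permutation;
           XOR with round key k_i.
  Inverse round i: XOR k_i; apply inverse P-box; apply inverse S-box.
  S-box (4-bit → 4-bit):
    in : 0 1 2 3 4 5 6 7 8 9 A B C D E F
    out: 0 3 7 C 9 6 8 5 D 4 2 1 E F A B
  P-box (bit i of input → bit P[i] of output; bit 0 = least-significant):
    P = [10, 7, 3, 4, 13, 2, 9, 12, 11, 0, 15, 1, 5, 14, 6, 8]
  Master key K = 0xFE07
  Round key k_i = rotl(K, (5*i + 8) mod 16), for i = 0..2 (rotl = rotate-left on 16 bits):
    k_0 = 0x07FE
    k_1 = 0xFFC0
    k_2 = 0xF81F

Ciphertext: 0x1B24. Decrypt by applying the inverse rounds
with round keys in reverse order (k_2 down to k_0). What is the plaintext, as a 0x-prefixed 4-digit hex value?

s_0 = ciphertext = 0x1B24
s_1 = InvRound(s_0, k_2) = 0xFC73
s_2 = InvRound(s_1, k_1) = 0x4E9E
s_3 = InvRound(s_2, k_0) = 0xDB00

0xDB00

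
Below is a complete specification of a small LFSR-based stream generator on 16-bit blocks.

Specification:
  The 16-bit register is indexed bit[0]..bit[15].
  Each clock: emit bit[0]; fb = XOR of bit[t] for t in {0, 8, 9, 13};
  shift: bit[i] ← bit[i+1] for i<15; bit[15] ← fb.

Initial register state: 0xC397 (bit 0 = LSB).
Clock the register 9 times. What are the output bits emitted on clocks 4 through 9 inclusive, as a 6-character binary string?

010011

reg_0 = 0xC397
clock 1: out=1, reg = 0xE1CB
clock 2: out=1, reg = 0xF0E5
clock 3: out=1, reg = 0x7872
clock 4: out=0, reg = 0xBC39
clock 5: out=1, reg = 0x5E1C
clock 6: out=0, reg = 0xAF0E
clock 7: out=0, reg = 0xD787
clock 8: out=1, reg = 0xEBC3
clock 9: out=1, reg = 0x75E1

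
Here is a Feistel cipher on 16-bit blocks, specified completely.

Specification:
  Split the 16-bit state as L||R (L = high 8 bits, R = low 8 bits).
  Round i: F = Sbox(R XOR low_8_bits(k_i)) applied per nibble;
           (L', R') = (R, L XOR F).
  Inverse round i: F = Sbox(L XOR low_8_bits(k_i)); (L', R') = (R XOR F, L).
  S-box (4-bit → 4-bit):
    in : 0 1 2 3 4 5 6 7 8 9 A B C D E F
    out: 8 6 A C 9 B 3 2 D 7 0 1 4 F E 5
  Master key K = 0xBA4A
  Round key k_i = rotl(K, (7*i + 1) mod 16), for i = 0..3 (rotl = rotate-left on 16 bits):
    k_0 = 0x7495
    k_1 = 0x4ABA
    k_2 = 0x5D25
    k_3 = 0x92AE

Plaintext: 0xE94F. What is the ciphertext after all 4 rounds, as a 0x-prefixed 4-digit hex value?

s_0 = plaintext = 0xE94F
s_1 = Round(s_0, k_0) = 0x4F19
s_2 = Round(s_1, k_1) = 0x1943
s_3 = Round(s_2, k_2) = 0x432A
s_4 = Round(s_3, k_3) = 0x2A9A

0x2A9A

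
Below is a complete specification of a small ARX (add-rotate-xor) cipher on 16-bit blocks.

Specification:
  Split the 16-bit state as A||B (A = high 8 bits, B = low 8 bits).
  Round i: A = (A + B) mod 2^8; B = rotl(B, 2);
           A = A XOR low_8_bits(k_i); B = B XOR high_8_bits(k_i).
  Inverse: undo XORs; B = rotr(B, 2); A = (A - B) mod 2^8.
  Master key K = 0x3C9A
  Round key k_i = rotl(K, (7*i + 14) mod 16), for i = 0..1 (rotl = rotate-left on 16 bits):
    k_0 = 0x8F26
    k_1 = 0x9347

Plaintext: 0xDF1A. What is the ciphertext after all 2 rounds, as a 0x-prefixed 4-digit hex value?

0x810C

s_0 = plaintext = 0xDF1A
s_1 = Round(s_0, k_0) = 0xDFE7
s_2 = Round(s_1, k_1) = 0x810C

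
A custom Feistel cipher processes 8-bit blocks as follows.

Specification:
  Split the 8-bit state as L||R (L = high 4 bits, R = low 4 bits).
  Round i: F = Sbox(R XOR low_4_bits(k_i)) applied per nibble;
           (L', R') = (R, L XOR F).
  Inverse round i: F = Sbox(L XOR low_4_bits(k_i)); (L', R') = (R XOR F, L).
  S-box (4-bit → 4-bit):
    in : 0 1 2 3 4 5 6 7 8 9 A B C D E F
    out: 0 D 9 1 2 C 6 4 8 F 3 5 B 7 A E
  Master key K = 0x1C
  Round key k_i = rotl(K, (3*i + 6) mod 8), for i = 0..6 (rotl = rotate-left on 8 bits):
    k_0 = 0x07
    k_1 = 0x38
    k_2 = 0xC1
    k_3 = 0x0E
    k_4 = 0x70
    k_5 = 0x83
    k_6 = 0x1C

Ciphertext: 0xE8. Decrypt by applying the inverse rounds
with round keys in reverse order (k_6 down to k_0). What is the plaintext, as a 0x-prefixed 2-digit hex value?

s_0 = ciphertext = 0xE8
s_1 = InvRound(s_0, k_6) = 0x1E
s_2 = InvRound(s_1, k_5) = 0x71
s_3 = InvRound(s_2, k_4) = 0x57
s_4 = InvRound(s_3, k_3) = 0x25
s_5 = InvRound(s_4, k_2) = 0x42
s_6 = InvRound(s_5, k_1) = 0x94
s_7 = InvRound(s_6, k_0) = 0xE9

0xE9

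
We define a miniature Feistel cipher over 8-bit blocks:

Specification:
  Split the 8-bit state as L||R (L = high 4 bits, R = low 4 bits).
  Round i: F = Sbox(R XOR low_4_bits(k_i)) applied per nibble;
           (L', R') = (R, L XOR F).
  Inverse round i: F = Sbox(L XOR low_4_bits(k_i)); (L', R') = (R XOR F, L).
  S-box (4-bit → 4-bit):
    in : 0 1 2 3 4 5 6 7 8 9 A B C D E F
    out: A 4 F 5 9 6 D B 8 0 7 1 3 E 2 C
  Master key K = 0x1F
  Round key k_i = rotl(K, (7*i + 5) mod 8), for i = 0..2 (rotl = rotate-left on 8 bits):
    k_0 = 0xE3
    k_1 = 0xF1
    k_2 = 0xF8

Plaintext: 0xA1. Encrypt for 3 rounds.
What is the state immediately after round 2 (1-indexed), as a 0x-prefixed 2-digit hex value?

0x58

s_0 = plaintext = 0xA1
s_1 = Round(s_0, k_0) = 0x15
s_2 = Round(s_1, k_1) = 0x58
s_3 = Round(s_2, k_2) = 0x8F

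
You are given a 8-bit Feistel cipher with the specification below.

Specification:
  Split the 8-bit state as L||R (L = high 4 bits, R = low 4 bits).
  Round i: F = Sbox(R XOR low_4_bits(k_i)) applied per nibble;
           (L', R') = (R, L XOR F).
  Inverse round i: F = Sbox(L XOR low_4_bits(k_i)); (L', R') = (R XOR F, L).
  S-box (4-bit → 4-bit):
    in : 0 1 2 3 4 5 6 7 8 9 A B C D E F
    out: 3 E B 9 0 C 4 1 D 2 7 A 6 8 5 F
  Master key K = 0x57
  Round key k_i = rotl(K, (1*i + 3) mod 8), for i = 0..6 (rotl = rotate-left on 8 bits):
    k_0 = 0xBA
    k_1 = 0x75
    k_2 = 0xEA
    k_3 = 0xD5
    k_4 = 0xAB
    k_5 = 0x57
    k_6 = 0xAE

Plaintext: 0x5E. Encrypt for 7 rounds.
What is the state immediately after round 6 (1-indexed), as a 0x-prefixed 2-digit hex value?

s_0 = plaintext = 0x5E
s_1 = Round(s_0, k_0) = 0xE5
s_2 = Round(s_1, k_1) = 0x5D
s_3 = Round(s_2, k_2) = 0xD4
s_4 = Round(s_3, k_3) = 0x43
s_5 = Round(s_4, k_4) = 0x39
s_6 = Round(s_5, k_5) = 0x96
s_7 = Round(s_6, k_6) = 0x64

0x96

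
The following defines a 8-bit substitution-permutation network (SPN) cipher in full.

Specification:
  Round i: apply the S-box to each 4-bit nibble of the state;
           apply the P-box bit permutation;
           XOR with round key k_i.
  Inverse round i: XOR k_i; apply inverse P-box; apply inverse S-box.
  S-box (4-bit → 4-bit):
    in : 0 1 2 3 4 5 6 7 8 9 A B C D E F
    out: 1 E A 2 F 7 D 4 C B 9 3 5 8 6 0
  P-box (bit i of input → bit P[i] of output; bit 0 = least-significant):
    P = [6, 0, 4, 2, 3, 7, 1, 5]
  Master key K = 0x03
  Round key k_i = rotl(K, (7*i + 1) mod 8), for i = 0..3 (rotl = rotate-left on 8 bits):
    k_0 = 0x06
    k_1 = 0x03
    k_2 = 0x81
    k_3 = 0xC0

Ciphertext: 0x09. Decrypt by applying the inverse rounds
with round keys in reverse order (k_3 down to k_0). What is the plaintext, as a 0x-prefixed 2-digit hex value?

s_0 = ciphertext = 0x09
s_1 = InvRound(s_0, k_3) = 0xBB
s_2 = InvRound(s_1, k_2) = 0x67
s_3 = InvRound(s_2, k_1) = 0xDA
s_4 = InvRound(s_3, k_0) = 0xB6

0xB6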